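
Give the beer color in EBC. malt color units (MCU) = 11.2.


SRM = 1.4922·MCU^0.6859;  EBC = SRM·1.97
SRM = 1.4922·11.2^0.6859 = 7.8250
EBC = 7.8250·1.97

15.4153 EBC


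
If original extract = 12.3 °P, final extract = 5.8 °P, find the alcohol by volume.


SG = 259/(259 − P);  ABV = (OG − FG)·131.25
OG = 259/(259 − 12.3) = 1.0499
FG = 259/(259 − 5.8) = 1.0229
ABV = (1.0499 − 1.0229)·131.25

3.5374 % ABV


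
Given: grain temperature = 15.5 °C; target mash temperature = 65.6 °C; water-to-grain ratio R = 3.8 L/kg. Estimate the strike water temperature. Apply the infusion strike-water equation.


T_strike = (0.41/R)·(T_mash − T_grain) + T_mash
T_strike = (0.41/3.8)·(65.6 − 15.5) + 65.6

71.0055 °C


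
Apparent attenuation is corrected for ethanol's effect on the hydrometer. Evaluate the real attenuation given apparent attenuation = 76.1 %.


RA = AA · 0.8192
RA = 76.1 · 0.8192

62.3411 %


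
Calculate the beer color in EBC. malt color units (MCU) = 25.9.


SRM = 1.4922·MCU^0.6859;  EBC = SRM·1.97
SRM = 1.4922·25.9^0.6859 = 13.9062
EBC = 13.9062·1.97

27.3953 EBC


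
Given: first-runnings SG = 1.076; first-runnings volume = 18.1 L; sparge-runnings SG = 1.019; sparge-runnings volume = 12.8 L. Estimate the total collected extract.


total = Σ (SG_i − 1)·1000·V_i
first = (1.076 − 1)·1000·18.1 = 1375.6000
sparge = (1.019 − 1)·1000·12.8 = 243.2000
total = 1375.6000 + 243.2000

1618.8000 gravity·L


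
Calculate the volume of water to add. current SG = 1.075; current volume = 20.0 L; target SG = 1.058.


V_water = V·((SG_curr − 1)/(SG_target − 1) − 1)
V_water = 20.0·((1.075 − 1)/(1.058 − 1) − 1)

5.8621 L


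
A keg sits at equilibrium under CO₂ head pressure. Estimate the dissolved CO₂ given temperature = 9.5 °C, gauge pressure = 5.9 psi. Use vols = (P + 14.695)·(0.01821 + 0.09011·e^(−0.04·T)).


vols = (5.9 + 14.695)·(0.01821 + 0.09011·e^(−0.04·9.5))

1.6442 volumes


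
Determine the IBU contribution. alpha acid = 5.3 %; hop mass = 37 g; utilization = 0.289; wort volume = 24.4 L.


IBU = (α/100)·mass·U·1000 / V
IBU = (5.3/100)·37·0.289·1000 / 24.4

23.2266 IBU


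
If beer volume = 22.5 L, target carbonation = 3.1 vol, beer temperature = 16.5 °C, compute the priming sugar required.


residual = 14.695·(0.01821 + 0.09011·e^(−0.04·T));  sugar = (target − residual)·4.0·V
residual = 14.695·(0.01821 + 0.09011·e^(−0.04·16.5)) = 0.9520
sugar = (3.1 − 0.9520)·4.0·22.5

193.3206 g


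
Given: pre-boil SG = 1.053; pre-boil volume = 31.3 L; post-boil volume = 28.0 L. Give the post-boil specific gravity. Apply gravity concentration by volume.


SG_post = 1 + (SG_pre − 1)·V_pre/V_post
pts_pre = (1.053 − 1)·1000 = 53.0000
pts_post = 53.0000·31.3/28.0 = 59.2464
SG_post = 1 + 59.2464/1000

1.0592


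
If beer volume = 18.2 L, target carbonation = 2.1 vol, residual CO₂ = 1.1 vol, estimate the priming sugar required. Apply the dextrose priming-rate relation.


sugar = (target − residual)·4.0·V
sugar = (2.1 − 1.1)·4.0·18.2

72.8000 g


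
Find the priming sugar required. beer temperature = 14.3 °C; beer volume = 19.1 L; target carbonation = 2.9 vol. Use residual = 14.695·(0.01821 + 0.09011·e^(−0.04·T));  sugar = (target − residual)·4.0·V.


residual = 14.695·(0.01821 + 0.09011·e^(−0.04·14.3)) = 1.0149
sugar = (2.9 − 1.0149)·4.0·19.1

144.0179 g


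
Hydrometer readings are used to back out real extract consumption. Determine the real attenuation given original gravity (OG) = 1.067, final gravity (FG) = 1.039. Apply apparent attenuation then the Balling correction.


AA = (OG−FG)/(OG−1)·100;  RA = AA·0.8192
AA = (1.067 − 1.039)/(1.067 − 1)·100 = 41.7910
RA = 41.7910·0.8192

34.2352 %


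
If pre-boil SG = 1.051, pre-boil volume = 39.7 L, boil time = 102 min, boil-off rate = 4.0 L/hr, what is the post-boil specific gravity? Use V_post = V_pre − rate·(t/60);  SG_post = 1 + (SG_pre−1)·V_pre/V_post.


V_post = 39.7 − 4.0·(102/60) = 32.9000
SG_post = 1 + (1.051 − 1)·39.7/32.9000

1.0615


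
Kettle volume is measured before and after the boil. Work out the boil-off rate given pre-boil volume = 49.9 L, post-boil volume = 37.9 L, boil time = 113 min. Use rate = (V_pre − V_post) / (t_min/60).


rate = (49.9 − 37.9) / (113/60)

6.3717 L/hr


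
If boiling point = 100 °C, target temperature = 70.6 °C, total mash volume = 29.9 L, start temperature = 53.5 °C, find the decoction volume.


V_dec = V_total·(T_target − T_start)/(T_boil − T_start)
V_dec = 29.9·(70.6 − 53.5)/(100 − 53.5)

10.9955 L


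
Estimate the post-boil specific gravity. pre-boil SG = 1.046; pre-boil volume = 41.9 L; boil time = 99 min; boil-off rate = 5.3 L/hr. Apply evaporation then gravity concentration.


V_post = V_pre − rate·(t/60);  SG_post = 1 + (SG_pre−1)·V_pre/V_post
V_post = 41.9 − 5.3·(99/60) = 33.1550
SG_post = 1 + (1.046 − 1)·41.9/33.1550

1.0581


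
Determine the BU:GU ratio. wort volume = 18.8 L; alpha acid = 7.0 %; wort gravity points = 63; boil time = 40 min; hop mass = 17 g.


U = 1.65·0.000125^(GP/1000)·(1−e^(−0.04t))/4.15;  IBU = (α/100)·m·U·1000/V;  BU:GU = IBU/GP
U = 1.65·0.000125^(63/1000)·(1−e^(−0.04·40))/4.15 = 0.1801
IBU = (7.0/100)·17·0.1801·1000/18.8 = 11.4022
BU:GU = 11.4022/63

0.1810


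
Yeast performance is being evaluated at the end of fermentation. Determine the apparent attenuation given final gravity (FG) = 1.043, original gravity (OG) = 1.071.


AA = (OG − FG)/(OG − 1) · 100
AA = (1.071 − 1.043)/(1.071 − 1) · 100

39.4366 %


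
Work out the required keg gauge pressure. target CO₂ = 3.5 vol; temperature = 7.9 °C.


psi = vols/(0.01821 + 0.09011·e^(−0.04·T)) − 14.695
psi = 3.5/(0.01821 + 0.09011·e^(−0.04·7.9)) − 14.695

27.0186 psi


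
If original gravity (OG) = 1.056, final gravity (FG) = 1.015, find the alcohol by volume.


ABV = (OG − FG) · 131.25
ABV = (1.056 − 1.015) · 131.25

5.3813 % ABV


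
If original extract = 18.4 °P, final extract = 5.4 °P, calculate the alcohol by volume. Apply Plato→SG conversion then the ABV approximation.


SG = 259/(259 − P);  ABV = (OG − FG)·131.25
OG = 259/(259 − 18.4) = 1.0765
FG = 259/(259 − 5.4) = 1.0213
ABV = (1.0765 − 1.0213)·131.25

7.2427 % ABV


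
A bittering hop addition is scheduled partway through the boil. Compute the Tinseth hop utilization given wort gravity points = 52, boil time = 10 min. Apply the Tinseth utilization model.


U = 1.65·0.000125^(GP/1000) · (1 − e^(−0.04·t))/4.15
bigness = 1.65·0.000125^(52/1000) = 1.0340
boil_factor = (1 − e^(−0.04·10))/4.15 = 0.0794
U = 1.0340 · 0.0794

0.0821


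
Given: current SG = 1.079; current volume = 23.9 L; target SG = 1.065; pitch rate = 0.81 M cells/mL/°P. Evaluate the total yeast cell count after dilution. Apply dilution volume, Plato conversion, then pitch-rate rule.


V_w = V·((SG_c−1)/(SG_t−1)−1);  °P = 259 − 259/SG_t;  cells = rate·(V+V_w)·°P
V_w = 23.9·((1.079−1)/(1.065−1)−1) = 5.1477
V_final = 23.9 + 5.1477 = 29.0477
°P = 259 − 259/1.065 = 15.8075
cells = 0.81·29.0477·15.8075

371.9291 billion cells


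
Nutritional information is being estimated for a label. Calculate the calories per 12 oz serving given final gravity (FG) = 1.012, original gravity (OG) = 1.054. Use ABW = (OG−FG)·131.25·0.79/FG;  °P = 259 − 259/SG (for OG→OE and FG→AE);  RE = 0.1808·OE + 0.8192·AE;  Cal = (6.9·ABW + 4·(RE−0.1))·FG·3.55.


ABW = (1.054 − 1.012)·131.25·0.79/1.012 = 4.3032
OE = 259 − 259/1.054 = 13.2694 °P
AE = 259 − 259/1.012 = 3.0711 °P
RE = 0.1808·13.2694 + 0.8192·3.0711 = 4.9150 °P
Cal = (6.9·4.3032 + 4·(4.9150−0.1))·1.012·3.55

175.8661 kcal


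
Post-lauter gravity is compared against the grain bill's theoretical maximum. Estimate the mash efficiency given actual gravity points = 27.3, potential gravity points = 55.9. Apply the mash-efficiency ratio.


efficiency = actual / potential × 100
efficiency = 27.3 / 55.9 × 100

48.8372 %


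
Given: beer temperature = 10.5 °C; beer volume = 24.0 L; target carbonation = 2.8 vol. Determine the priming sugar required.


residual = 14.695·(0.01821 + 0.09011·e^(−0.04·T));  sugar = (target − residual)·4.0·V
residual = 14.695·(0.01821 + 0.09011·e^(−0.04·10.5)) = 1.1376
sugar = (2.8 − 1.1376)·4.0·24.0

159.5870 g


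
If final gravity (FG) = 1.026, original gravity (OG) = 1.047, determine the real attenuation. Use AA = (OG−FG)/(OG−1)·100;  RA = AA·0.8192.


AA = (1.047 − 1.026)/(1.047 − 1)·100 = 44.6809
RA = 44.6809·0.8192

36.6026 %


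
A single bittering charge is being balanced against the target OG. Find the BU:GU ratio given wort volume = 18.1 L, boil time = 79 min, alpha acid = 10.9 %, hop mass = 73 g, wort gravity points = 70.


U = 1.65·0.000125^(GP/1000)·(1−e^(−0.04t))/4.15;  IBU = (α/100)·m·U·1000/V;  BU:GU = IBU/GP
U = 1.65·0.000125^(70/1000)·(1−e^(−0.04·79))/4.15 = 0.2030
IBU = (10.9/100)·73·0.2030·1000/18.1 = 89.2201
BU:GU = 89.2201/70

1.2746


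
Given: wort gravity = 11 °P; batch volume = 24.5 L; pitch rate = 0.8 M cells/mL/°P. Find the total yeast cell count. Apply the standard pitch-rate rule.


cells (billions) = rate · V_L · °P
cells = 0.8 · 24.5 · 11

215.6000 billion cells


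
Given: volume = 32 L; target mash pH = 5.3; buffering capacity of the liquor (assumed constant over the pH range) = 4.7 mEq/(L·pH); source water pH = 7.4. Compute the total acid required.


acid = buffering capacity · (pH_source − pH_target) · V
acid = 4.7 · (7.4 − 5.3) · 32

315.8400 mEq


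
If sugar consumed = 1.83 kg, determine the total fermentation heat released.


Q = m_sugar · 590 kJ/kg
Q = 1.83 · 590

1079.7000 kJ


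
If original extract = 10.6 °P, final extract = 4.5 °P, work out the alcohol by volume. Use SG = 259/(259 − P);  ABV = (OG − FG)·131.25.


OG = 259/(259 − 10.6) = 1.0427
FG = 259/(259 − 4.5) = 1.0177
ABV = (1.0427 − 1.0177)·131.25

3.2801 % ABV


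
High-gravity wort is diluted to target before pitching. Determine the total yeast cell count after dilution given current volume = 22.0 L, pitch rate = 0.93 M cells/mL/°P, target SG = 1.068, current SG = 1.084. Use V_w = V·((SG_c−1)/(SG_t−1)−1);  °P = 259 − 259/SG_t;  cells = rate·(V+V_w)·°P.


V_w = 22.0·((1.084−1)/(1.068−1)−1) = 5.1765
V_final = 22.0 + 5.1765 = 27.1765
°P = 259 − 259/1.068 = 16.4906
cells = 0.93·27.1765·16.4906

416.7863 billion cells


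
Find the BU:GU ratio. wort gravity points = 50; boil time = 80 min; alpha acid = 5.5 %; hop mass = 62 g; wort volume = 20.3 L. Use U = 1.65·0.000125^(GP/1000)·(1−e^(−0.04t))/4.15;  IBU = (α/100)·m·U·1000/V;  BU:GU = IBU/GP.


U = 1.65·0.000125^(50/1000)·(1−e^(−0.04·80))/4.15 = 0.2433
IBU = (5.5/100)·62·0.2433·1000/20.3 = 40.8758
BU:GU = 40.8758/50

0.8175


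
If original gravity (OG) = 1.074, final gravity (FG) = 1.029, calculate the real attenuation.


AA = (OG−FG)/(OG−1)·100;  RA = AA·0.8192
AA = (1.074 − 1.029)/(1.074 − 1)·100 = 60.8108
RA = 60.8108·0.8192

49.8162 %


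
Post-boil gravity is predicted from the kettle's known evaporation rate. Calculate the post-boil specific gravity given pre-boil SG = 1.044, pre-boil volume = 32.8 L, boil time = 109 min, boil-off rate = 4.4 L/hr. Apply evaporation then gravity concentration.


V_post = V_pre − rate·(t/60);  SG_post = 1 + (SG_pre−1)·V_pre/V_post
V_post = 32.8 − 4.4·(109/60) = 24.8067
SG_post = 1 + (1.044 − 1)·32.8/24.8067

1.0582


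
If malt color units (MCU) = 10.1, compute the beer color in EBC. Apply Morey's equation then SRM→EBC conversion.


SRM = 1.4922·MCU^0.6859;  EBC = SRM·1.97
SRM = 1.4922·10.1^0.6859 = 7.2894
EBC = 7.2894·1.97

14.3601 EBC


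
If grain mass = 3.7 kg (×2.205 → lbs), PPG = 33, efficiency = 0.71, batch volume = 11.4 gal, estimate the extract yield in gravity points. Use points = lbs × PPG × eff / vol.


lbs = 3.7 × 2.205 = 8.1585
points = 8.1585 × 33 × 0.71 / 11.4

16.7679 points


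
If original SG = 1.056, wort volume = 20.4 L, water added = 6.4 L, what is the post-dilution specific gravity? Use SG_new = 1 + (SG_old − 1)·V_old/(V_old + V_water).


pts = (1.056 − 1)·1000·20.4/(20.4 + 6.4) = 42.6269
SG_new = 1 + 42.6269/1000

1.0426


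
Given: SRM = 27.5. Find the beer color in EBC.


EBC = SRM · 1.97
EBC = 27.5 · 1.97

54.1750 EBC


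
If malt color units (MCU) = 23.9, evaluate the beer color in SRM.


SRM = 1.4922 · MCU^0.6859
SRM = 1.4922 · 23.9^0.6859

13.1604 SRM


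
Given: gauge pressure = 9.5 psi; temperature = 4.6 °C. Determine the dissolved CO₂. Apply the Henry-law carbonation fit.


vols = (P + 14.695)·(0.01821 + 0.09011·e^(−0.04·T))
vols = (9.5 + 14.695)·(0.01821 + 0.09011·e^(−0.04·4.6))

2.2544 volumes


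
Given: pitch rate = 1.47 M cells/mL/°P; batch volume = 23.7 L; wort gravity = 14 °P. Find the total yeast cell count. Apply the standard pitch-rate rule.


cells (billions) = rate · V_L · °P
cells = 1.47 · 23.7 · 14

487.7460 billion cells


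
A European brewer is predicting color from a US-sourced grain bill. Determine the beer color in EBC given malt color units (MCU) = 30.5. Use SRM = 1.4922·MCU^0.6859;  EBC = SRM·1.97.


SRM = 1.4922·30.5^0.6859 = 15.5564
EBC = 15.5564·1.97

30.6461 EBC


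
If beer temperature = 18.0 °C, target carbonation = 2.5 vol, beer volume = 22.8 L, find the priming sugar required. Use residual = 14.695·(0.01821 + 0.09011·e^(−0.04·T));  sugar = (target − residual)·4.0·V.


residual = 14.695·(0.01821 + 0.09011·e^(−0.04·18.0)) = 0.9121
sugar = (2.5 − 0.9121)·4.0·22.8

144.8131 g


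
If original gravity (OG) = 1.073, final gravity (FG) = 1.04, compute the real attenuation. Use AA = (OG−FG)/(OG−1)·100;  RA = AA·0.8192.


AA = (1.073 − 1.04)/(1.073 − 1)·100 = 45.2055
RA = 45.2055·0.8192

37.0323 %


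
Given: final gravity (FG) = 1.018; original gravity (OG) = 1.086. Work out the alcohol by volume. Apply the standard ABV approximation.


ABV = (OG − FG) · 131.25
ABV = (1.086 − 1.018) · 131.25

8.9250 % ABV


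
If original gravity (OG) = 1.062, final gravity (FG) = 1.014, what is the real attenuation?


AA = (OG−FG)/(OG−1)·100;  RA = AA·0.8192
AA = (1.062 − 1.014)/(1.062 − 1)·100 = 77.4194
RA = 77.4194·0.8192

63.4219 %


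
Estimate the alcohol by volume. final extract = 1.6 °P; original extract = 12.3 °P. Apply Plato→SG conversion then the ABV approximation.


SG = 259/(259 − P);  ABV = (OG − FG)·131.25
OG = 259/(259 − 12.3) = 1.0499
FG = 259/(259 − 1.6) = 1.0062
ABV = (1.0499 − 1.0062)·131.25

5.7280 % ABV


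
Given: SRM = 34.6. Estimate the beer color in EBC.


EBC = SRM · 1.97
EBC = 34.6 · 1.97

68.1620 EBC


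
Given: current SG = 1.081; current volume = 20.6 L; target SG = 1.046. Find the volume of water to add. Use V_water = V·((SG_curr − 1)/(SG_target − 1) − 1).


V_water = 20.6·((1.081 − 1)/(1.046 − 1) − 1)

15.6739 L


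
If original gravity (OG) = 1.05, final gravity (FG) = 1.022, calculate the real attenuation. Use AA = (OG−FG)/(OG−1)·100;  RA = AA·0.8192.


AA = (1.05 − 1.022)/(1.05 − 1)·100 = 56.0000
RA = 56.0000·0.8192

45.8752 %


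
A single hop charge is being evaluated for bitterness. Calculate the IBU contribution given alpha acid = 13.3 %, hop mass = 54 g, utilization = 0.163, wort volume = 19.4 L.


IBU = (α/100)·mass·U·1000 / V
IBU = (13.3/100)·54·0.163·1000 / 19.4

60.3436 IBU


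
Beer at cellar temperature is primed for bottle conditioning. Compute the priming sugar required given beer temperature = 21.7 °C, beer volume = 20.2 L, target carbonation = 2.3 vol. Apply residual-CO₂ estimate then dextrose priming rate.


residual = 14.695·(0.01821 + 0.09011·e^(−0.04·T));  sugar = (target − residual)·4.0·V
residual = 14.695·(0.01821 + 0.09011·e^(−0.04·21.7)) = 0.8235
sugar = (2.3 − 0.8235)·4.0·20.2

119.3038 g


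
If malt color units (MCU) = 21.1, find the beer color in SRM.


SRM = 1.4922 · MCU^0.6859
SRM = 1.4922 · 21.1^0.6859

12.0824 SRM


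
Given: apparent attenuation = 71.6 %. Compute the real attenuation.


RA = AA · 0.8192
RA = 71.6 · 0.8192

58.6547 %


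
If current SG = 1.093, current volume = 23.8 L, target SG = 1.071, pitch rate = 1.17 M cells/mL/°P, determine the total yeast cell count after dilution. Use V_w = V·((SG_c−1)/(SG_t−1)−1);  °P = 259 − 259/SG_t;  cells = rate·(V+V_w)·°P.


V_w = 23.8·((1.093−1)/(1.071−1)−1) = 7.3746
V_final = 23.8 + 7.3746 = 31.1746
°P = 259 − 259/1.071 = 17.1699
cells = 1.17·31.1746·17.1699

626.2620 billion cells


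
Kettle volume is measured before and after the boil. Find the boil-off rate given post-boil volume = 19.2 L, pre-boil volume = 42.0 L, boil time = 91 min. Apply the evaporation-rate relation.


rate = (V_pre − V_post) / (t_min/60)
rate = (42.0 − 19.2) / (91/60)

15.0330 L/hr


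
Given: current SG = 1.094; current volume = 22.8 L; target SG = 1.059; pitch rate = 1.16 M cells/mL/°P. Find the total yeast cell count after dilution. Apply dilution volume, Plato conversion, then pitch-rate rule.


V_w = V·((SG_c−1)/(SG_t−1)−1);  °P = 259 − 259/SG_t;  cells = rate·(V+V_w)·°P
V_w = 22.8·((1.094−1)/(1.059−1)−1) = 13.5254
V_final = 22.8 + 13.5254 = 36.3254
°P = 259 − 259/1.059 = 14.4297
cells = 1.16·36.3254·14.4297

608.0293 billion cells


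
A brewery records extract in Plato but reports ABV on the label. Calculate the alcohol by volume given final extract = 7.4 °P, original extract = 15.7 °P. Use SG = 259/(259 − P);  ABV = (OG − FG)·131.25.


OG = 259/(259 − 15.7) = 1.0645
FG = 259/(259 − 7.4) = 1.0294
ABV = (1.0645 − 1.0294)·131.25

4.6092 % ABV


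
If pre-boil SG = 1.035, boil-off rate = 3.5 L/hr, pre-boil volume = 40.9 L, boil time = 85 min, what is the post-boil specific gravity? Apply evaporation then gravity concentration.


V_post = V_pre − rate·(t/60);  SG_post = 1 + (SG_pre−1)·V_pre/V_post
V_post = 40.9 − 3.5·(85/60) = 35.9417
SG_post = 1 + (1.035 − 1)·40.9/35.9417

1.0398


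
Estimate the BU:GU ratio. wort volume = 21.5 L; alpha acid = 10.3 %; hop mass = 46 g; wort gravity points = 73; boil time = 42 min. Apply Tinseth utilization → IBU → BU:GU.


U = 1.65·0.000125^(GP/1000)·(1−e^(−0.04t))/4.15;  IBU = (α/100)·m·U·1000/V;  BU:GU = IBU/GP
U = 1.65·0.000125^(73/1000)·(1−e^(−0.04·42))/4.15 = 0.1679
IBU = (10.3/100)·46·0.1679·1000/21.5 = 36.9906
BU:GU = 36.9906/73

0.5067


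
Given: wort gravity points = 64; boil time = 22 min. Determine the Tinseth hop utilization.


U = 1.65·0.000125^(GP/1000) · (1 − e^(−0.04·t))/4.15
bigness = 1.65·0.000125^(64/1000) = 0.9283
boil_factor = (1 − e^(−0.04·22))/4.15 = 0.1410
U = 0.9283 · 0.1410

0.1309


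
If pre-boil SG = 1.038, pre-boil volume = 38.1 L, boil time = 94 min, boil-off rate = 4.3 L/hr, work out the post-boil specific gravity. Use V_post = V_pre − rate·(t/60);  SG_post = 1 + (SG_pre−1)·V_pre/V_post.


V_post = 38.1 − 4.3·(94/60) = 31.3633
SG_post = 1 + (1.038 − 1)·38.1/31.3633

1.0462


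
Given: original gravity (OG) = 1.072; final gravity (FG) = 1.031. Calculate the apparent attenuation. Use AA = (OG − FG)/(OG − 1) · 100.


AA = (1.072 − 1.031)/(1.072 − 1) · 100

56.9444 %


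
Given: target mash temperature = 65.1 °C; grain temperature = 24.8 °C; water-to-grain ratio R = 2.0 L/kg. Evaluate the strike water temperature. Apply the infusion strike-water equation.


T_strike = (0.41/R)·(T_mash − T_grain) + T_mash
T_strike = (0.41/2.0)·(65.1 − 24.8) + 65.1

73.3615 °C


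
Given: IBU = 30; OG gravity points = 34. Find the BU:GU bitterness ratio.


BU:GU = IBU / OG_points
BU:GU = 30 / 34

0.8824


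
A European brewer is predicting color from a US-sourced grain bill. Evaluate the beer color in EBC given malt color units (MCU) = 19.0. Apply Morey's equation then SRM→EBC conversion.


SRM = 1.4922·MCU^0.6859;  EBC = SRM·1.97
SRM = 1.4922·19.0^0.6859 = 11.2441
EBC = 11.2441·1.97

22.1508 EBC


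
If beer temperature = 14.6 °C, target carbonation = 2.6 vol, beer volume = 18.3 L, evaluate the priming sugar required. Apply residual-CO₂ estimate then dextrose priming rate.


residual = 14.695·(0.01821 + 0.09011·e^(−0.04·T));  sugar = (target − residual)·4.0·V
residual = 14.695·(0.01821 + 0.09011·e^(−0.04·14.6)) = 1.0060
sugar = (2.6 − 1.0060)·4.0·18.3

116.6782 g


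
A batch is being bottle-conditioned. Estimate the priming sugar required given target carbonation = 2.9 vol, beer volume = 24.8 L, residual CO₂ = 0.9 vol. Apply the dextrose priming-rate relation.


sugar = (target − residual)·4.0·V
sugar = (2.9 − 0.9)·4.0·24.8

198.4000 g


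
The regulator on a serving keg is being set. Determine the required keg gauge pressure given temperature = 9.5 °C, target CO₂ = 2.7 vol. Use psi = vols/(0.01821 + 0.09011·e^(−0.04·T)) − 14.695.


psi = 2.7/(0.01821 + 0.09011·e^(−0.04·9.5)) − 14.695

19.1257 psi


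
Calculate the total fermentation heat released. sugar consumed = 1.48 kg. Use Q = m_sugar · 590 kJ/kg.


Q = 1.48 · 590

873.2000 kJ


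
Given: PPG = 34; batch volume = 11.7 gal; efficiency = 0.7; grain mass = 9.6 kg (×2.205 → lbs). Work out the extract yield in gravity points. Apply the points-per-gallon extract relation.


points = lbs × PPG × eff / vol
lbs = 9.6 × 2.205 = 21.1680
points = 21.1680 × 34 × 0.7 / 11.7

43.0597 points


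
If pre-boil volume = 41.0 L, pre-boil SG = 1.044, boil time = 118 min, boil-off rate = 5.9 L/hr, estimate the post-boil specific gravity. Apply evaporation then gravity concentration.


V_post = V_pre − rate·(t/60);  SG_post = 1 + (SG_pre−1)·V_pre/V_post
V_post = 41.0 − 5.9·(118/60) = 29.3967
SG_post = 1 + (1.044 − 1)·41.0/29.3967

1.0614


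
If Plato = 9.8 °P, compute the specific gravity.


SG = 259/(259 − P)
SG = 259/(259 − 9.8)

1.0393


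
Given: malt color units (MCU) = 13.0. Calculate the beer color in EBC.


SRM = 1.4922·MCU^0.6859;  EBC = SRM·1.97
SRM = 1.4922·13.0^0.6859 = 8.6672
EBC = 8.6672·1.97

17.0745 EBC


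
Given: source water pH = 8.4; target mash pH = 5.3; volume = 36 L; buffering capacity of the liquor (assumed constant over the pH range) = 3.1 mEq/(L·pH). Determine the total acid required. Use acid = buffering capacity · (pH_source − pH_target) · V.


acid = 3.1 · (8.4 − 5.3) · 36

345.9600 mEq


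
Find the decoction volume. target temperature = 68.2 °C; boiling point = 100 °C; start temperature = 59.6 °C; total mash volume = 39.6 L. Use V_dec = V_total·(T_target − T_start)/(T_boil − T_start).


V_dec = 39.6·(68.2 − 59.6)/(100 − 59.6)

8.4297 L


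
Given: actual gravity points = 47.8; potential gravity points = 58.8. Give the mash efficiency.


efficiency = actual / potential × 100
efficiency = 47.8 / 58.8 × 100

81.2925 %


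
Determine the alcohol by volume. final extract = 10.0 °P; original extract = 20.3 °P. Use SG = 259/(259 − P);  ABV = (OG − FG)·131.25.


OG = 259/(259 − 20.3) = 1.0850
FG = 259/(259 − 10.0) = 1.0402
ABV = (1.0850 − 1.0402)·131.25

5.8909 % ABV


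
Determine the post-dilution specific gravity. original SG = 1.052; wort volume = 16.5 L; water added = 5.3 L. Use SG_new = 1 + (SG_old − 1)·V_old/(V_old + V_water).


pts = (1.052 − 1)·1000·16.5/(16.5 + 5.3) = 39.3578
SG_new = 1 + 39.3578/1000

1.0394


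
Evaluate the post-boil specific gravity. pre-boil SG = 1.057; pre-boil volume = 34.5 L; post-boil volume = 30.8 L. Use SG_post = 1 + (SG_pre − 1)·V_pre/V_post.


pts_pre = (1.057 − 1)·1000 = 57.0000
pts_post = 57.0000·34.5/30.8 = 63.8474
SG_post = 1 + 63.8474/1000

1.0638


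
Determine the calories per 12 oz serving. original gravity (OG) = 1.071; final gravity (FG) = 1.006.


ABW = (OG−FG)·131.25·0.79/FG;  °P = 259 − 259/SG (for OG→OE and FG→AE);  RE = 0.1808·OE + 0.8192·AE;  Cal = (6.9·ABW + 4·(RE−0.1))·FG·3.55
ABW = (1.071 − 1.006)·131.25·0.79/1.006 = 6.6995
OE = 259 − 259/1.071 = 17.1699 °P
AE = 259 − 259/1.006 = 1.5447 °P
RE = 0.1808·17.1699 + 0.8192·1.5447 = 4.3698 °P
Cal = (6.9·6.6995 + 4·(4.3698−0.1))·1.006·3.55

226.0831 kcal


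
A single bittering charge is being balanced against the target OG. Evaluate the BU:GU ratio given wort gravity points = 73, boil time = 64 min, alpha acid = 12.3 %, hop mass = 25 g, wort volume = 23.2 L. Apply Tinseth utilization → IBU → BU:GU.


U = 1.65·0.000125^(GP/1000)·(1−e^(−0.04t))/4.15;  IBU = (α/100)·m·U·1000/V;  BU:GU = IBU/GP
U = 1.65·0.000125^(73/1000)·(1−e^(−0.04·64))/4.15 = 0.1904
IBU = (12.3/100)·25·0.1904·1000/23.2 = 25.2305
BU:GU = 25.2305/73

0.3456


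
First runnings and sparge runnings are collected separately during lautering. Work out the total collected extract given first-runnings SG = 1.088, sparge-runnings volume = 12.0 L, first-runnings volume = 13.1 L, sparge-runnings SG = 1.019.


total = Σ (SG_i − 1)·1000·V_i
first = (1.088 − 1)·1000·13.1 = 1152.8000
sparge = (1.019 − 1)·1000·12.0 = 228.0000
total = 1152.8000 + 228.0000

1380.8000 gravity·L


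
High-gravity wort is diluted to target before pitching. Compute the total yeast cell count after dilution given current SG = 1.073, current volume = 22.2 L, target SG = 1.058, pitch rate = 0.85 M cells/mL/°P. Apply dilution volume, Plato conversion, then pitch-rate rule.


V_w = V·((SG_c−1)/(SG_t−1)−1);  °P = 259 − 259/SG_t;  cells = rate·(V+V_w)·°P
V_w = 22.2·((1.073−1)/(1.058−1)−1) = 5.7414
V_final = 22.2 + 5.7414 = 27.9414
°P = 259 − 259/1.058 = 14.1985
cells = 0.85·27.9414·14.1985

337.2165 billion cells


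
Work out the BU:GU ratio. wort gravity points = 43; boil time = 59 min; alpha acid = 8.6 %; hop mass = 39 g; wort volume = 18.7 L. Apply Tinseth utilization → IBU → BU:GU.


U = 1.65·0.000125^(GP/1000)·(1−e^(−0.04t))/4.15;  IBU = (α/100)·m·U·1000/V;  BU:GU = IBU/GP
U = 1.65·0.000125^(43/1000)·(1−e^(−0.04·59))/4.15 = 0.2446
IBU = (8.6/100)·39·0.2446·1000/18.7 = 43.8784
BU:GU = 43.8784/43

1.0204


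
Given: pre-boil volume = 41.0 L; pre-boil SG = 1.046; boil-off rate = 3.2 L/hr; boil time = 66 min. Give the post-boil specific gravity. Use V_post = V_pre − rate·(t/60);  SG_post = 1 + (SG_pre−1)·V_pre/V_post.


V_post = 41.0 − 3.2·(66/60) = 37.4800
SG_post = 1 + (1.046 − 1)·41.0/37.4800

1.0503


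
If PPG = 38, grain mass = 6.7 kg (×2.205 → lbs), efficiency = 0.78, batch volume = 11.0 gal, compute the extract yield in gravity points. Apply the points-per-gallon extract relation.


points = lbs × PPG × eff / vol
lbs = 6.7 × 2.205 = 14.7735
points = 14.7735 × 38 × 0.78 / 11.0

39.8079 points


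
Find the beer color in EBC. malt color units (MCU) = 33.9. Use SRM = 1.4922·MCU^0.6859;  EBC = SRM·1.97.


SRM = 1.4922·33.9^0.6859 = 16.7260
EBC = 16.7260·1.97

32.9501 EBC


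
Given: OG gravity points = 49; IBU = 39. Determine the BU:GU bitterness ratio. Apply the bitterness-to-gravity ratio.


BU:GU = IBU / OG_points
BU:GU = 39 / 49

0.7959


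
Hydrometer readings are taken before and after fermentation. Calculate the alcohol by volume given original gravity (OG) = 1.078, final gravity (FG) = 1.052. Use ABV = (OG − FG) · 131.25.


ABV = (1.078 − 1.052) · 131.25

3.4125 % ABV


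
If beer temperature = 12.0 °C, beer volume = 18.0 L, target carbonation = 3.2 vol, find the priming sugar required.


residual = 14.695·(0.01821 + 0.09011·e^(−0.04·T));  sugar = (target − residual)·4.0·V
residual = 14.695·(0.01821 + 0.09011·e^(−0.04·12.0)) = 1.0870
sugar = (3.2 − 1.0870)·4.0·18.0

152.1383 g


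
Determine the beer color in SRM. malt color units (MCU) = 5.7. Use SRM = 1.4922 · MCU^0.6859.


SRM = 1.4922 · 5.7^0.6859

4.9236 SRM


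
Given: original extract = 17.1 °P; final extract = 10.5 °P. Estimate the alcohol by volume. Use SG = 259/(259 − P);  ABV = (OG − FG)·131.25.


OG = 259/(259 − 17.1) = 1.0707
FG = 259/(259 − 10.5) = 1.0423
ABV = (1.0707 − 1.0423)·131.25

3.7323 % ABV


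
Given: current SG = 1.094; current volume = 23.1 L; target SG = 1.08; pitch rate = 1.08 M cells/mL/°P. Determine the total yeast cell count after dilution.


V_w = V·((SG_c−1)/(SG_t−1)−1);  °P = 259 − 259/SG_t;  cells = rate·(V+V_w)·°P
V_w = 23.1·((1.094−1)/(1.08−1)−1) = 4.0425
V_final = 23.1 + 4.0425 = 27.1425
°P = 259 − 259/1.08 = 19.1852
cells = 1.08·27.1425·19.1852

562.3926 billion cells


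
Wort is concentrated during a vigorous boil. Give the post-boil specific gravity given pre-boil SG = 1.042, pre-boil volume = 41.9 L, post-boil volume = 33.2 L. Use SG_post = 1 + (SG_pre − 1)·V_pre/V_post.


pts_pre = (1.042 − 1)·1000 = 42.0000
pts_post = 42.0000·41.9/33.2 = 53.0060
SG_post = 1 + 53.0060/1000

1.0530


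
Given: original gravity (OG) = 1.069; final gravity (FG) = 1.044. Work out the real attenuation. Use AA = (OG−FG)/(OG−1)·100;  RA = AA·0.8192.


AA = (1.069 − 1.044)/(1.069 − 1)·100 = 36.2319
RA = 36.2319·0.8192

29.6812 %


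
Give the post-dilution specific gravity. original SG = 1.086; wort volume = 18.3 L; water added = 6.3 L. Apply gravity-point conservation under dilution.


SG_new = 1 + (SG_old − 1)·V_old/(V_old + V_water)
pts = (1.086 − 1)·1000·18.3/(18.3 + 6.3) = 63.9756
SG_new = 1 + 63.9756/1000

1.0640


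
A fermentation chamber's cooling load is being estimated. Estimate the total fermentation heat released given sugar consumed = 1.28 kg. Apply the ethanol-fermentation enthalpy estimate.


Q = m_sugar · 590 kJ/kg
Q = 1.28 · 590

755.2000 kJ


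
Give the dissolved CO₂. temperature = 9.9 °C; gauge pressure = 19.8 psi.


vols = (P + 14.695)·(0.01821 + 0.09011·e^(−0.04·T))
vols = (19.8 + 14.695)·(0.01821 + 0.09011·e^(−0.04·9.9))

2.7201 volumes


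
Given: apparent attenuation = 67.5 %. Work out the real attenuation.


RA = AA · 0.8192
RA = 67.5 · 0.8192

55.2960 %


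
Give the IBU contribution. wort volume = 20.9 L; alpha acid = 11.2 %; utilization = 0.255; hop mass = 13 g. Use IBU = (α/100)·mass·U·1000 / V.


IBU = (11.2/100)·13·0.255·1000 / 20.9

17.7646 IBU


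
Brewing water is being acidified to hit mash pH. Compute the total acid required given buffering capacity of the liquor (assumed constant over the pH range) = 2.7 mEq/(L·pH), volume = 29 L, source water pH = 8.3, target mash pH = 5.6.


acid = buffering capacity · (pH_source − pH_target) · V
acid = 2.7 · (8.3 − 5.6) · 29

211.4100 mEq


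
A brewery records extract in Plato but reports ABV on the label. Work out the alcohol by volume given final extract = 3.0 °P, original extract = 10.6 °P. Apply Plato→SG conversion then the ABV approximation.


SG = 259/(259 − P);  ABV = (OG − FG)·131.25
OG = 259/(259 − 10.6) = 1.0427
FG = 259/(259 − 3.0) = 1.0117
ABV = (1.0427 − 1.0117)·131.25

4.0628 % ABV


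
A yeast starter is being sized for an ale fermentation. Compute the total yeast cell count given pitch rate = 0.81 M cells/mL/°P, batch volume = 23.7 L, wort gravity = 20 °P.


cells (billions) = rate · V_L · °P
cells = 0.81 · 23.7 · 20

383.9400 billion cells


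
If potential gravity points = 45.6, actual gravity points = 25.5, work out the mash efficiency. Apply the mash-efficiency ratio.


efficiency = actual / potential × 100
efficiency = 25.5 / 45.6 × 100

55.9211 %


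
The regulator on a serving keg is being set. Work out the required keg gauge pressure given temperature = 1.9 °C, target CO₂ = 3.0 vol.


psi = vols/(0.01821 + 0.09011·e^(−0.04·T)) − 14.695
psi = 3.0/(0.01821 + 0.09011·e^(−0.04·1.9)) − 14.695

14.7962 psi


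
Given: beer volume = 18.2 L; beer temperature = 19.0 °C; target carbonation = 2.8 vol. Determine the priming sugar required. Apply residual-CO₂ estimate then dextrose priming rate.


residual = 14.695·(0.01821 + 0.09011·e^(−0.04·T));  sugar = (target − residual)·4.0·V
residual = 14.695·(0.01821 + 0.09011·e^(−0.04·19.0)) = 0.8869
sugar = (2.8 − 0.8869)·4.0·18.2

139.2763 g


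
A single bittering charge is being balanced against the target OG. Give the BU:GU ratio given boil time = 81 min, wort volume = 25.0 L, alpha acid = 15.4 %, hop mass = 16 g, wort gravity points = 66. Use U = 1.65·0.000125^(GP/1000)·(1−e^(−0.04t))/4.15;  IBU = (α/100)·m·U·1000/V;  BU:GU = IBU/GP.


U = 1.65·0.000125^(66/1000)·(1−e^(−0.04·81))/4.15 = 0.2111
IBU = (15.4/100)·16·0.2111·1000/25.0 = 20.8057
BU:GU = 20.8057/66

0.3152


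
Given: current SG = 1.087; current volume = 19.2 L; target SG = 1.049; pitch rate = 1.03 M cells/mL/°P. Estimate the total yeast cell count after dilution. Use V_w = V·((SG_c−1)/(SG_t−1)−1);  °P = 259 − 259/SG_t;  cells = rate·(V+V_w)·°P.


V_w = 19.2·((1.087−1)/(1.049−1)−1) = 14.8898
V_final = 19.2 + 14.8898 = 34.0898
°P = 259 − 259/1.049 = 12.0982
cells = 1.03·34.0898·12.0982

424.7975 billion cells


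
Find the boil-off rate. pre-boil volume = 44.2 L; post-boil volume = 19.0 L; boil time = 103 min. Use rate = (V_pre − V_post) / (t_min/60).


rate = (44.2 − 19.0) / (103/60)

14.6796 L/hr


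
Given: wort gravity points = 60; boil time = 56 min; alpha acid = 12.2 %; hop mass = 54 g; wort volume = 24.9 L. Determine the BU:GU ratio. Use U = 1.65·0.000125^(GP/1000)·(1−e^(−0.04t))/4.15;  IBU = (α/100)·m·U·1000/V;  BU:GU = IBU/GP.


U = 1.65·0.000125^(60/1000)·(1−e^(−0.04·56))/4.15 = 0.2072
IBU = (12.2/100)·54·0.2072·1000/24.9 = 54.8175
BU:GU = 54.8175/60

0.9136


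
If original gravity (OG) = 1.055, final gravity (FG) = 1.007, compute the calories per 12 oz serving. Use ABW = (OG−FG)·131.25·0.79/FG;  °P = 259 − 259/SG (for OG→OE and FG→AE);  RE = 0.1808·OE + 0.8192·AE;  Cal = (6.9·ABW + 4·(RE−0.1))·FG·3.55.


ABW = (1.055 − 1.007)·131.25·0.79/1.007 = 4.9424
OE = 259 − 259/1.055 = 13.5024 °P
AE = 259 − 259/1.007 = 1.8004 °P
RE = 0.1808·13.5024 + 0.8192·1.8004 = 3.9161 °P
Cal = (6.9·4.9424 + 4·(3.9161−0.1))·1.007·3.55

176.4798 kcal


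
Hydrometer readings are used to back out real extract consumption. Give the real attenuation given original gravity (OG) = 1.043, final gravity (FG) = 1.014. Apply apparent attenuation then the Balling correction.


AA = (OG−FG)/(OG−1)·100;  RA = AA·0.8192
AA = (1.043 − 1.014)/(1.043 − 1)·100 = 67.4419
RA = 67.4419·0.8192

55.2484 %


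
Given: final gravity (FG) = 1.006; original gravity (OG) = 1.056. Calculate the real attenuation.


AA = (OG−FG)/(OG−1)·100;  RA = AA·0.8192
AA = (1.056 − 1.006)/(1.056 − 1)·100 = 89.2857
RA = 89.2857·0.8192

73.1429 %


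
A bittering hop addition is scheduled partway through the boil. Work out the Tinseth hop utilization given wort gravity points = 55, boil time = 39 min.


U = 1.65·0.000125^(GP/1000) · (1 − e^(−0.04·t))/4.15
bigness = 1.65·0.000125^(55/1000) = 1.0065
boil_factor = (1 − e^(−0.04·39))/4.15 = 0.1903
U = 1.0065 · 0.1903

0.1916


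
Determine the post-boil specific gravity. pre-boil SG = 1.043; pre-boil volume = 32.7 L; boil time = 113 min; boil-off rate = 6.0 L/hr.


V_post = V_pre − rate·(t/60);  SG_post = 1 + (SG_pre−1)·V_pre/V_post
V_post = 32.7 − 6.0·(113/60) = 21.4000
SG_post = 1 + (1.043 − 1)·32.7/21.4000

1.0657


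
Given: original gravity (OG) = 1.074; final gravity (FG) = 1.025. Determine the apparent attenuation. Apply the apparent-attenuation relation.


AA = (OG − FG)/(OG − 1) · 100
AA = (1.074 − 1.025)/(1.074 − 1) · 100

66.2162 %


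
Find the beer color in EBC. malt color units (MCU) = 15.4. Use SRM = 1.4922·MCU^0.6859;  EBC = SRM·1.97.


SRM = 1.4922·15.4^0.6859 = 9.7353
EBC = 9.7353·1.97

19.1785 EBC


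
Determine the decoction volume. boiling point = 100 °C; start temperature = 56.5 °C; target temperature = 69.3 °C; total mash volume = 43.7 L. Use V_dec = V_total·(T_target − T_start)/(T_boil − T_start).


V_dec = 43.7·(69.3 − 56.5)/(100 − 56.5)

12.8589 L


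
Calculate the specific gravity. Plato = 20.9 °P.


SG = 259/(259 − P)
SG = 259/(259 − 20.9)

1.0878


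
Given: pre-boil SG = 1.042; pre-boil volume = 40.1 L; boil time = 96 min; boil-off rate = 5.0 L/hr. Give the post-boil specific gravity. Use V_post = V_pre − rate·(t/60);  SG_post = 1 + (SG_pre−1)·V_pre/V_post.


V_post = 40.1 − 5.0·(96/60) = 32.1000
SG_post = 1 + (1.042 − 1)·40.1/32.1000

1.0525


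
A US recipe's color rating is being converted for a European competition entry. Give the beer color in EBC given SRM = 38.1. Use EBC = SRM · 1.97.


EBC = 38.1 · 1.97

75.0570 EBC


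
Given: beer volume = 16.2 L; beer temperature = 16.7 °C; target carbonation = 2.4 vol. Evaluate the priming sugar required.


residual = 14.695·(0.01821 + 0.09011·e^(−0.04·T));  sugar = (target − residual)·4.0·V
residual = 14.695·(0.01821 + 0.09011·e^(−0.04·16.7)) = 0.9465
sugar = (2.4 − 0.9465)·4.0·16.2

94.1842 g


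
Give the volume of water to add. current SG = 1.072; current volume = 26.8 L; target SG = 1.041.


V_water = V·((SG_curr − 1)/(SG_target − 1) − 1)
V_water = 26.8·((1.072 − 1)/(1.041 − 1) − 1)

20.2634 L


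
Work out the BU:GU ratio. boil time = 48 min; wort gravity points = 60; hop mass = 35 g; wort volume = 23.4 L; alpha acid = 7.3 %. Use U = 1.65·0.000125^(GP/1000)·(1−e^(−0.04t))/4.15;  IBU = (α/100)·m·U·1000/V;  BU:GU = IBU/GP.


U = 1.65·0.000125^(60/1000)·(1−e^(−0.04·48))/4.15 = 0.1979
IBU = (7.3/100)·35·0.1979·1000/23.4 = 21.6060
BU:GU = 21.6060/60

0.3601


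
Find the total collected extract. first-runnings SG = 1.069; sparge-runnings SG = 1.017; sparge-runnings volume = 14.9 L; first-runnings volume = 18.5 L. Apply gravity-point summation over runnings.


total = Σ (SG_i − 1)·1000·V_i
first = (1.069 − 1)·1000·18.5 = 1276.5000
sparge = (1.017 − 1)·1000·14.9 = 253.3000
total = 1276.5000 + 253.3000

1529.8000 gravity·L


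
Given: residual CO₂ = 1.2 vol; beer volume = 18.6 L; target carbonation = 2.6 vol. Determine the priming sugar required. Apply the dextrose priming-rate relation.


sugar = (target − residual)·4.0·V
sugar = (2.6 − 1.2)·4.0·18.6

104.1600 g


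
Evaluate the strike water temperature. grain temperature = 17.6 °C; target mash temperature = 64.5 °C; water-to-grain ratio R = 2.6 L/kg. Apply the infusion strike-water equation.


T_strike = (0.41/R)·(T_mash − T_grain) + T_mash
T_strike = (0.41/2.6)·(64.5 − 17.6) + 64.5

71.8958 °C


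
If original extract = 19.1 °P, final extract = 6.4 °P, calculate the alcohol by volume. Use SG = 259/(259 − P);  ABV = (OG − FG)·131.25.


OG = 259/(259 − 19.1) = 1.0796
FG = 259/(259 − 6.4) = 1.0253
ABV = (1.0796 − 1.0253)·131.25

7.1243 % ABV


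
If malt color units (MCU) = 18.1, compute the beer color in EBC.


SRM = 1.4922·MCU^0.6859;  EBC = SRM·1.97
SRM = 1.4922·18.1^0.6859 = 10.8760
EBC = 10.8760·1.97

21.4257 EBC


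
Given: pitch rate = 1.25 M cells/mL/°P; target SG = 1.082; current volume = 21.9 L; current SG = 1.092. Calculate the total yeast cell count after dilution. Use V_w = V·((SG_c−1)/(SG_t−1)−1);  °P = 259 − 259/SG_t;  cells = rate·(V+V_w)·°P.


V_w = 21.9·((1.092−1)/(1.082−1)−1) = 2.6707
V_final = 21.9 + 2.6707 = 24.5707
°P = 259 − 259/1.082 = 19.6285
cells = 1.25·24.5707·19.6285

602.8572 billion cells
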